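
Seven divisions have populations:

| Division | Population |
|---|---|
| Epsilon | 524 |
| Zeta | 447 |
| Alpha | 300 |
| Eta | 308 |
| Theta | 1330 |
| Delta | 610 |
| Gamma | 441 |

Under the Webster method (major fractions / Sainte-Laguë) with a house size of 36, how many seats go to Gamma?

4

Standard divisor 3960/36 ≈ 110; standard quotas: Epsilon 4.764, Zeta 4.064, Alpha 2.727, Eta 2.800, Theta 12.091, Delta 5.545, Gamma 4.009.
Rounding to the nearest integer gives 5, 4, 3, 3, 12, 6, 4 = 37 seats, so the divisor must be adjusted.
With modified divisor 113: modified quotas Epsilon 4.637, Zeta 3.956, Alpha 2.655, Eta 2.726, Theta 11.770, Delta 5.398, Gamma 3.903.
Rounding to the nearest integer: Epsilon 5, Zeta 4, Alpha 3, Eta 3, Theta 12, Delta 5, Gamma 4 (total 36).
Gamma receives 4.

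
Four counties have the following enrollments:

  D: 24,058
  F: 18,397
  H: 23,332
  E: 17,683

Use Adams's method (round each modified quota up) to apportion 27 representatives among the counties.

Standard divisor 83470/27 ≈ 3091.481; standard quotas: D 7.782, F 5.951, H 7.547, E 5.720.
Rounding up gives 8, 6, 8, 6 = 28 seats, so the divisor must be adjusted.
With modified divisor 3400: modified quotas D 7.076, F 5.411, H 6.862, E 5.201.
Rounding up: D 8, F 6, H 7, E 6 (total 27).

D: 8, F: 6, H: 7, E: 6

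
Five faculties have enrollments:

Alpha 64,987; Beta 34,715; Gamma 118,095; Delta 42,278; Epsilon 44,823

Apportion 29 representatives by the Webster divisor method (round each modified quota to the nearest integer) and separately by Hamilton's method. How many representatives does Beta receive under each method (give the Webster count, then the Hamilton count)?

3 and 4

Webster: Alpha 6, Beta 3, Gamma 12, Delta 4, Epsilon 4.
Hamilton: Alpha 6, Beta 4, Gamma 11, Delta 4, Epsilon 4.
Beta gets 3 under Webster and 4 under Hamilton.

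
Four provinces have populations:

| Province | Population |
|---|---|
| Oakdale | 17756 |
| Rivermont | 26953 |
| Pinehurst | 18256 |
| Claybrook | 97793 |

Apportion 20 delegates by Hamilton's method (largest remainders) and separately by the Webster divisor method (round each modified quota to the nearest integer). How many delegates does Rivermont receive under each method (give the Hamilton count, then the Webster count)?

4 and 3

Hamilton: Oakdale 2, Rivermont 4, Pinehurst 2, Claybrook 12.
Webster: Oakdale 2, Rivermont 3, Pinehurst 2, Claybrook 13.
Rivermont gets 4 under Hamilton and 3 under Webster.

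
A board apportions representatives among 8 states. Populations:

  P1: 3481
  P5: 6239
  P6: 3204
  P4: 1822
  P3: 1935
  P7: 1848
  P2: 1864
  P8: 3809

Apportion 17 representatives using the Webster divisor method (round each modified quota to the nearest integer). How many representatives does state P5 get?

Standard divisor 24202/17 ≈ 1423.647; standard quotas: P1 2.445, P5 4.382, P6 2.251, P4 1.280, P3 1.359, P7 1.298, P2 1.309, P8 2.676.
Rounding to the nearest integer gives 2, 4, 2, 1, 1, 1, 1, 3 = 15 seats, so the divisor must be adjusted.
With modified divisor 1340: modified quotas P1 2.598, P5 4.656, P6 2.391, P4 1.360, P3 1.444, P7 1.379, P2 1.391, P8 2.843.
Rounding to the nearest integer: P1 3, P5 5, P6 2, P4 1, P3 1, P7 1, P2 1, P8 3 (total 17).
P5 receives 5.

5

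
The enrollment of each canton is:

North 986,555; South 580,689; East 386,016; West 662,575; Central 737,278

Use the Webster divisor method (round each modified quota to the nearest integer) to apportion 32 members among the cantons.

Standard divisor 3353113/32 ≈ 104784.781; standard quotas: North 9.415, South 5.542, East 3.684, West 6.323, Central 7.036.
Rounding to the nearest integer gives North 9, South 6, East 4, West 6, Central 7 — total 32, matching the house size, so no adjustment is needed.

North=9; South=6; East=4; West=6; Central=7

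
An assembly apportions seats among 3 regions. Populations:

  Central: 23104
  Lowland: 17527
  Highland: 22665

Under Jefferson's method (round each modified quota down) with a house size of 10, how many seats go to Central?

4

Standard divisor 63296/10 ≈ 6329.6; standard quotas: Central 3.650, Lowland 2.769, Highland 3.581.
Rounding down gives 3, 2, 3 = 8 seats, so the divisor must be adjusted.
With modified divisor 5700: modified quotas Central 4.053, Lowland 3.075, Highland 3.976.
Rounding down: Central 4, Lowland 3, Highland 3 (total 10).
Central receives 4.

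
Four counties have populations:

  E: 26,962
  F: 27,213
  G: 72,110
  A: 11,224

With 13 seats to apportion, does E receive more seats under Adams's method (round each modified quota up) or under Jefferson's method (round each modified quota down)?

Adams: E 3, F 3, G 6, A 1.
Jefferson: E 2, F 3, G 7, A 1.
E gets 3 under Adams and 2 under Jefferson.

Adams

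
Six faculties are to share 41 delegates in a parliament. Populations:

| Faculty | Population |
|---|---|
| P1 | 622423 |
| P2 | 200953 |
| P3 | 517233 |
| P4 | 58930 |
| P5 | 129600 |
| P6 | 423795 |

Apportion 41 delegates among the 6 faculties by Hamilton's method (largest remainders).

P1 13, P2 4, P3 11, P4 1, P5 3, P6 9

Total 1952934; standard divisor 1952934/41 ≈ 47632.537.
Standard quotas: P1 13.0672, P2 4.2188, P3 10.8588, P4 1.2372, P5 2.7208, P6 8.8972.
Lower quotas: P1 13, P2 4, P3 10, P4 1, P5 2, P6 8 (sum 38, leaving 3 seats).
Remainders in descending order: P6 0.8972, P3 0.8588, P5 0.7208, P4 0.2372, P2 0.2188, P1 0.0672.
The surplus seats go to P6, P3, P5.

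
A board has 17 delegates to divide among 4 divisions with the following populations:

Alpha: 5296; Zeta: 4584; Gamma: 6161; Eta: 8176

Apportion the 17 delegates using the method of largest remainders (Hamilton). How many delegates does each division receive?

The standard divisor is 24217/17 ≈ 1424.529.
Standard quotas: Alpha 3.7177, Zeta 3.2179, Gamma 4.3249, Eta 5.7394.
Lower quotas: Alpha 3, Zeta 3, Gamma 4, Eta 5 (sum 15, leaving 2 seats).
Remainders in descending order: Eta 0.7394, Alpha 0.7177, Gamma 0.3249, Zeta 0.2179.
Largest remainders: Eta, Alpha receive the extra seats.

Alpha=4; Zeta=3; Gamma=4; Eta=6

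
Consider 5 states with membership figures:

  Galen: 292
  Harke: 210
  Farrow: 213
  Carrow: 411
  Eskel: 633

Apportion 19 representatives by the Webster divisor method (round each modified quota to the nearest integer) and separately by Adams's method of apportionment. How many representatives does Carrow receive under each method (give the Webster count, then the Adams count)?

5 and 4

Webster: Galen 3, Harke 2, Farrow 2, Carrow 5, Eskel 7.
Adams: Galen 3, Harke 2, Farrow 3, Carrow 4, Eskel 7.
Carrow gets 5 under Webster and 4 under Adams.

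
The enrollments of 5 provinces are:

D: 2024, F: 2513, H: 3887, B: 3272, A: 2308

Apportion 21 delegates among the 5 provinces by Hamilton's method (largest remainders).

D 3, F 4, H 6, B 5, A 3

Standard divisor: 14004 ÷ 21 ≈ 666.857.
Standard quotas: D 3.035, F 3.768, H 5.829, B 4.907, A 3.461.
Lower quotas: D 3, F 3, H 5, B 4, A 3 (sum 18, leaving 3 seats).
Remainders in descending order: B 0.907, H 0.829, F 0.768, A 0.461, D 0.035.
Largest remainders: B, H, F receive the extra seats.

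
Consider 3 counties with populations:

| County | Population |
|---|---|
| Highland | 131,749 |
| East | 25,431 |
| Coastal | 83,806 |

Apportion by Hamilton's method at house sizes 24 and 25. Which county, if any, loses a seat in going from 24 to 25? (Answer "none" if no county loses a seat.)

East

At 24 seats: Highland 13, East 3, Coastal 8.
At 25 seats: Highland 14, East 2, Coastal 9.
East drops from 3 to 2.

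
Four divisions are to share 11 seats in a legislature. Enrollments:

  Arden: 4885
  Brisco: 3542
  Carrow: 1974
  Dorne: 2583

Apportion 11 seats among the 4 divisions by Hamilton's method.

Total 12984; standard divisor 12984/11 ≈ 1180.364.
Standard quotas: Arden 4.139, Brisco 3.001, Carrow 1.672, Dorne 2.188.
Lower quotas: Arden 4, Brisco 3, Carrow 1, Dorne 2 (sum 10, leaving 1 seat).
Remainders in descending order: Carrow 0.672, Dorne 0.188, Arden 0.139, Brisco 0.001.
Largest remainder: Carrow receives the extra seat.

Arden: 4; Brisco: 3; Carrow: 2; Dorne: 2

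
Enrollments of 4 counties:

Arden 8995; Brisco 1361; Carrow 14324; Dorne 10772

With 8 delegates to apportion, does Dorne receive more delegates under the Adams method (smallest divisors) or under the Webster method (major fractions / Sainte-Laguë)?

Adams: Arden 2, Brisco 1, Carrow 3, Dorne 2.
Webster: Arden 2, Brisco 0, Carrow 3, Dorne 3.
Dorne gets 2 under Adams and 3 under Webster.

Webster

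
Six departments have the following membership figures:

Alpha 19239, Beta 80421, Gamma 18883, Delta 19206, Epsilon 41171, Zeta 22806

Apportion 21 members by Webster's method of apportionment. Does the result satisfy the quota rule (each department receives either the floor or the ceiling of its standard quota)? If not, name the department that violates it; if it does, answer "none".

none

Standard quotas: Alpha 2.003, Beta 8.372, Gamma 1.966, Delta 1.999, Epsilon 4.286, Zeta 2.374.
Webster allocation: Alpha 2, Beta 9, Gamma 2, Delta 2, Epsilon 4, Zeta 2.
Every allocation lies between the lower and upper quota.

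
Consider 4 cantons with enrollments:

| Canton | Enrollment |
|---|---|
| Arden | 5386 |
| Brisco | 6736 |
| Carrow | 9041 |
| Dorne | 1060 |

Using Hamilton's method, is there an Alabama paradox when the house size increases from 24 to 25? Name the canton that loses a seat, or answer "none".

At 24 seats: Arden 6, Brisco 7, Carrow 10, Dorne 1.
At 25 seats: Arden 6, Brisco 8, Carrow 10, Dorne 1.
No canton's allocation decreased.

none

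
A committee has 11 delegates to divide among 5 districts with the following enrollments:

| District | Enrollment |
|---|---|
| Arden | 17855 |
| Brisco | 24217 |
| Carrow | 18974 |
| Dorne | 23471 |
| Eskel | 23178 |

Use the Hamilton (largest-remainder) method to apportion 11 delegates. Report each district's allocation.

Total 107695; standard divisor 107695/11 ≈ 9790.455.
Standard quotas: Arden 1.8237, Brisco 2.4735, Carrow 1.9380, Dorne 2.3973, Eskel 2.3674.
Lower quotas: Arden 1, Brisco 2, Carrow 1, Dorne 2, Eskel 2 (sum 8, leaving 3 seats).
Remainders in descending order: Carrow 0.9380, Arden 0.8237, Brisco 0.4735, Dorne 0.3973, Eskel 0.3674.
Largest remainders: Carrow, Arden, Brisco receive the extra seats.

Arden=2; Brisco=3; Carrow=2; Dorne=2; Eskel=2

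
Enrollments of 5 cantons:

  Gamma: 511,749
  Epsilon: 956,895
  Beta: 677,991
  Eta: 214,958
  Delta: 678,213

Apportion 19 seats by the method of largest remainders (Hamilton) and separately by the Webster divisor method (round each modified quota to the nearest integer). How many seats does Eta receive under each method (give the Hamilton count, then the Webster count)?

2 and 1

Hamilton: Gamma 3, Epsilon 6, Beta 4, Eta 2, Delta 4.
Webster: Gamma 3, Epsilon 6, Beta 4, Eta 1, Delta 5.
Eta gets 2 under Hamilton and 1 under Webster.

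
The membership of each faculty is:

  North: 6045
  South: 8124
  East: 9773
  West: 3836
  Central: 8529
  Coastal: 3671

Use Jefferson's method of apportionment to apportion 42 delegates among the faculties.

Standard divisor 39978/42 ≈ 951.857; standard quotas: North 6.351, South 8.535, East 10.267, West 4.030, Central 8.960, Coastal 3.857.
Rounding down gives 6, 8, 10, 4, 8, 3 = 39 seats, so the divisor must be adjusted.
With modified divisor 900: modified quotas North 6.717, South 9.027, East 10.859, West 4.262, Central 9.477, Coastal 4.079.
Rounding down: North 6, South 9, East 10, West 4, Central 9, Coastal 4 (total 42).

North: 6; South: 9; East: 10; West: 4; Central: 9; Coastal: 4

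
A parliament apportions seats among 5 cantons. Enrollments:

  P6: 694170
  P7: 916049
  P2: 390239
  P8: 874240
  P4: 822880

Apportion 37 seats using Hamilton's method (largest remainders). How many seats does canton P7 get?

9

Standard divisor: 3697578 ÷ 37 ≈ 99934.541.
Standard quotas: P6 6.9462, P7 9.1665, P2 3.9049, P8 8.7481, P4 8.2342.
Lower quotas: P6 6, P7 9, P2 3, P8 8, P4 8 (sum 34, leaving 3 seats).
Remainders in descending order: P6 0.9462, P2 0.9049, P8 0.7481, P4 0.2342, P7 0.1665.
The surplus seats go to P6, P2, P8.
P7 receives 9.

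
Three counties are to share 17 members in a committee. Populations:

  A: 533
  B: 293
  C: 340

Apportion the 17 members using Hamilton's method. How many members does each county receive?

A=8, B=4, C=5

The standard divisor is 1166/17 ≈ 68.588.
Standard quotas: A 7.771, B 4.272, C 4.957.
Lower quotas: A 7, B 4, C 4 (sum 15, leaving 2 seats).
Remainders in descending order: C 0.957, A 0.771, B 0.272.
The surplus seats go to C, A.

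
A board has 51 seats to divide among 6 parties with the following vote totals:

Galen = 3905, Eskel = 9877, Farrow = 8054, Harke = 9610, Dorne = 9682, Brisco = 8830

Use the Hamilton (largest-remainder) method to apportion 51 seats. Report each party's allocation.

Galen=4; Eskel=10; Farrow=8; Harke=10; Dorne=10; Brisco=9

Total 49958; standard divisor 49958/51 ≈ 979.569.
Standard quotas: Galen 3.9864, Eskel 10.0830, Farrow 8.2220, Harke 9.8104, Dorne 9.8839, Brisco 9.0142.
Lower quotas: Galen 3, Eskel 10, Farrow 8, Harke 9, Dorne 9, Brisco 9 (sum 48, leaving 3 seats).
Remainders in descending order: Galen 0.9864, Dorne 0.8839, Harke 0.8104, Farrow 0.2220, Eskel 0.0830, Brisco 0.0142.
Largest remainders: Galen, Dorne, Harke receive the extra seats.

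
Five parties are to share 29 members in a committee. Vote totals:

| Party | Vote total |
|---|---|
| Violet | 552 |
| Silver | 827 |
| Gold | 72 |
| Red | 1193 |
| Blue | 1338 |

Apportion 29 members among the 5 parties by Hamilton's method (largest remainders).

Violet: 4, Silver: 6, Gold: 0, Red: 9, Blue: 10

The standard divisor is 3982/29 ≈ 137.31.
Standard quotas: Violet 4.020, Silver 6.023, Gold 0.524, Red 8.688, Blue 9.744.
Lower quotas: Violet 4, Silver 6, Gold 0, Red 8, Blue 9 (sum 27, leaving 2 seats).
Remainders in descending order: Blue 0.744, Red 0.688, Gold 0.524, Silver 0.023, Violet 0.020.
The surplus seats go to Blue, Red.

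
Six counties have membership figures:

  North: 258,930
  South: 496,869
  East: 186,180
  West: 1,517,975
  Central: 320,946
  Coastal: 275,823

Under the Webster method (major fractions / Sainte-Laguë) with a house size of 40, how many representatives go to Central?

4

Standard divisor 3056723/40 ≈ 76418.075; standard quotas: North 3.388, South 6.502, East 2.436, West 19.864, Central 4.200, Coastal 3.609.
Rounding to the nearest integer gives North 3, South 7, East 2, West 20, Central 4, Coastal 4 — total 40, matching the house size, so no adjustment is needed.
Central receives 4.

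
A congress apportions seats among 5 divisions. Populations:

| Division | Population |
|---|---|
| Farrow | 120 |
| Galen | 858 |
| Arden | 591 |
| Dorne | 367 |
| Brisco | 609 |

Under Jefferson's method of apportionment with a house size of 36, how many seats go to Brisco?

9

Standard divisor 2545/36 ≈ 70.694; standard quotas: Farrow 1.697, Galen 12.137, Arden 8.360, Dorne 5.191, Brisco 8.615.
Rounding down gives 1, 12, 8, 5, 8 = 34 seats, so the divisor must be adjusted.
With modified divisor 65.83: modified quotas Farrow 1.823, Galen 13.034, Arden 8.978, Dorne 5.575, Brisco 9.251.
Rounding down: Farrow 1, Galen 13, Arden 8, Dorne 5, Brisco 9 (total 36).
Brisco receives 9.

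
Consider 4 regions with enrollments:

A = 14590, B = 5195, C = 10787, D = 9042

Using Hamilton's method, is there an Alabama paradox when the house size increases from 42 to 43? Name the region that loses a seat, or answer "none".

At 42 seats: A 15, B 6, C 11, D 10.
At 43 seats: A 16, B 5, C 12, D 10.
B drops from 6 to 5.

B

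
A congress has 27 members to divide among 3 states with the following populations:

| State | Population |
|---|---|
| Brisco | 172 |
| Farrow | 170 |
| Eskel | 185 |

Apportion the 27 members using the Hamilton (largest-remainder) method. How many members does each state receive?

Brisco: 9, Farrow: 9, Eskel: 9

Standard divisor: 527 ÷ 27 ≈ 19.519.
Standard quotas: Brisco 8.812, Farrow 8.710, Eskel 9.478.
Lower quotas: Brisco 8, Farrow 8, Eskel 9 (sum 25, leaving 2 seats).
Remainders in descending order: Brisco 0.812, Farrow 0.710, Eskel 0.478.
The surplus seats go to Brisco, Farrow.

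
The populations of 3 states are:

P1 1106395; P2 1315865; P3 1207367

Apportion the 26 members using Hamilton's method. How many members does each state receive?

Standard divisor: 3629627 ÷ 26 ≈ 139601.038.
Standard quotas: P1 7.9254, P2 9.4259, P3 8.6487.
Lower quotas: P1 7, P2 9, P3 8 (sum 24, leaving 2 seats).
Remainders in descending order: P1 0.9254, P3 0.6487, P2 0.4259.
The surplus seats go to P1, P3.

P1=8; P2=9; P3=9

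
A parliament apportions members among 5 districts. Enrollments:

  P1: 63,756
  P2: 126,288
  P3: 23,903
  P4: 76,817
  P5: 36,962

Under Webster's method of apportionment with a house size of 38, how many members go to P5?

4

Standard divisor 327726/38 ≈ 8624.368; standard quotas: P1 7.393, P2 14.643, P3 2.772, P4 8.907, P5 4.286.
Rounding to the nearest integer gives P1 7, P2 15, P3 3, P4 9, P5 4 — total 38, matching the house size, so no adjustment is needed.
P5 receives 4.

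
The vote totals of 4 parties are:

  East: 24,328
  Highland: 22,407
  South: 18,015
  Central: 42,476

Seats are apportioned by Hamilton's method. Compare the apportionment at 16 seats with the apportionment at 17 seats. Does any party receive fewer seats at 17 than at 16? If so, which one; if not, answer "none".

At 16 seats: East 4, Highland 3, South 3, Central 6.
At 17 seats: East 4, Highland 3, South 3, Central 7.
No party's allocation decreased.

none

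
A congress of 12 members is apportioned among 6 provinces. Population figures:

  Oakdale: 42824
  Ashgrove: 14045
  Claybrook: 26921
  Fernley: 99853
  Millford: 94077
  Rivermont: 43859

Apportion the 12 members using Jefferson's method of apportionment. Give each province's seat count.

Oakdale=1, Ashgrove=0, Claybrook=1, Fernley=4, Millford=4, Rivermont=2

Standard divisor 321579/12 ≈ 26798.25; standard quotas: Oakdale 1.598, Ashgrove 0.524, Claybrook 1.005, Fernley 3.726, Millford 3.511, Rivermont 1.637.
Rounding down gives 1, 0, 1, 3, 3, 1 = 9 seats, so the divisor must be adjusted.
With modified divisor 21700: modified quotas Oakdale 1.973, Ashgrove 0.647, Claybrook 1.241, Fernley 4.602, Millford 4.335, Rivermont 2.021.
Rounding down: Oakdale 1, Ashgrove 0, Claybrook 1, Fernley 4, Millford 4, Rivermont 2 (total 12).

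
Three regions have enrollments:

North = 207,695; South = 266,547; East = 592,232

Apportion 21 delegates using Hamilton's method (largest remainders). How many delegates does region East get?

Total 1066474; standard divisor 1066474/21 ≈ 50784.476.
Standard quotas: North 4.0897, South 5.2486, East 11.6617.
Lower quotas: North 4, South 5, East 11 (sum 20, leaving 1 seat).
Remainders in descending order: East 0.6617, South 0.2486, North 0.0897.
Largest remainder: East receives the extra seat.
East receives 12.

12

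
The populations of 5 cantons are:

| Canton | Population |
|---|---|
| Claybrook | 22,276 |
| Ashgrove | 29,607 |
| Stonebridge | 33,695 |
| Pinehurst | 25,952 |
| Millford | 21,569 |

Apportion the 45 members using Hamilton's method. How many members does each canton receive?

Claybrook=8; Ashgrove=10; Stonebridge=11; Pinehurst=9; Millford=7

Standard divisor: 133099 ÷ 45 ≈ 2957.756.
Standard quotas: Claybrook 7.5314, Ashgrove 10.0100, Stonebridge 11.3921, Pinehurst 8.7742, Millford 7.2924.
Lower quotas: Claybrook 7, Ashgrove 10, Stonebridge 11, Pinehurst 8, Millford 7 (sum 43, leaving 2 seats).
Remainders in descending order: Pinehurst 0.7742, Claybrook 0.5314, Stonebridge 0.3921, Millford 0.2924, Ashgrove 0.0100.
The surplus seats go to Pinehurst, Claybrook.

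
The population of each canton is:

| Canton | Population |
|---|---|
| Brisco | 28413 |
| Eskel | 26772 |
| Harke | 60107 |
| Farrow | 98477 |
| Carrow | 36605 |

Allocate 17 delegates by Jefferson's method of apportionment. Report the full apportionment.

Brisco 2; Eskel 2; Harke 4; Farrow 7; Carrow 2

Standard divisor 250374/17 ≈ 14727.882; standard quotas: Brisco 1.929, Eskel 1.818, Harke 4.081, Farrow 6.686, Carrow 2.485.
Rounding down gives 1, 1, 4, 6, 2 = 14 seats, so the divisor must be adjusted.
With modified divisor 12800: modified quotas Brisco 2.220, Eskel 2.092, Harke 4.696, Farrow 7.694, Carrow 2.860.
Rounding down: Brisco 2, Eskel 2, Harke 4, Farrow 7, Carrow 2 (total 17).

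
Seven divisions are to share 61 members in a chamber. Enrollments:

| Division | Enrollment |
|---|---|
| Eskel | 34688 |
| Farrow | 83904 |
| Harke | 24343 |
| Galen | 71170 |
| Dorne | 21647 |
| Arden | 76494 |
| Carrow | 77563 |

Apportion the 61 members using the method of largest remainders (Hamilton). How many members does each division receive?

Eskel=6, Farrow=13, Harke=4, Galen=11, Dorne=3, Arden=12, Carrow=12

The standard divisor is 389809/61 ≈ 6390.311.
Standard quotas: Eskel 5.4282, Farrow 13.1299, Harke 3.8094, Galen 11.1372, Dorne 3.3875, Arden 11.9703, Carrow 12.1376.
Lower quotas: Eskel 5, Farrow 13, Harke 3, Galen 11, Dorne 3, Arden 11, Carrow 12 (sum 58, leaving 3 seats).
Remainders in descending order: Arden 0.9703, Harke 0.8094, Eskel 0.4282, Dorne 0.3875, Carrow 0.1376, Galen 0.1372, Farrow 0.1299.
Largest remainders: Arden, Harke, Eskel receive the extra seats.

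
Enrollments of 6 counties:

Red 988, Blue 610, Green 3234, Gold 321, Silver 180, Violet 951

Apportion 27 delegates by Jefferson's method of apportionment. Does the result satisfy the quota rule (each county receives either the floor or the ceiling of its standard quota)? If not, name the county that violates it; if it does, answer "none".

Standard quotas: Red 4.245, Blue 2.621, Green 13.895, Gold 1.379, Silver 0.773, Violet 4.086.
Jefferson allocation: Red 4, Blue 3, Green 15, Gold 1, Silver 0, Violet 4.
Green has quota 13.895 (lower 13, upper 14) but receives 15 — outside the quota interval.

Green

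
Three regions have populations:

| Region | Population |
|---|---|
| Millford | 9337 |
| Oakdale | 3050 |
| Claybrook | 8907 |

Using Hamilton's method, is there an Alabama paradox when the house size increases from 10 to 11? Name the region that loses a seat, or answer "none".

Oakdale

At 10 seats: Millford 4, Oakdale 2, Claybrook 4.
At 11 seats: Millford 5, Oakdale 1, Claybrook 5.
Oakdale drops from 2 to 1.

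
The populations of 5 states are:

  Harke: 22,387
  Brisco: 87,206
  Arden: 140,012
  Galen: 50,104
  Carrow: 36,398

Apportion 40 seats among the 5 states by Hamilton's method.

Harke 3; Brisco 10; Arden 17; Galen 6; Carrow 4

The standard divisor is 336107/40 ≈ 8402.675.
Standard quotas: Harke 2.6643, Brisco 10.3784, Arden 16.6628, Galen 5.9629, Carrow 4.3317.
Lower quotas: Harke 2, Brisco 10, Arden 16, Galen 5, Carrow 4 (sum 37, leaving 3 seats).
Remainders in descending order: Galen 0.9629, Harke 0.6643, Arden 0.6628, Brisco 0.3784, Carrow 0.3317.
Largest remainders: Galen, Harke, Arden receive the extra seats.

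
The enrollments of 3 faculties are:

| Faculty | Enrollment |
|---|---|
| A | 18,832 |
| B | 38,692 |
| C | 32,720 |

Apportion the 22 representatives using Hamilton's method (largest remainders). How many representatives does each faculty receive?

A 5, B 9, C 8

The standard divisor is 90244/22 = 4102.
Standard quotas: A 4.5909, B 9.4325, C 7.9766.
Lower quotas: A 4, B 9, C 7 (sum 20, leaving 2 seats).
Remainders in descending order: C 0.9766, A 0.5909, B 0.4325.
The surplus seats go to C, A.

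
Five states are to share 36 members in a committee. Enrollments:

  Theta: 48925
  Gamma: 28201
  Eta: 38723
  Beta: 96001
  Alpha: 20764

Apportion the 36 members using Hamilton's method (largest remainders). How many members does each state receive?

Theta 8, Gamma 4, Eta 6, Beta 15, Alpha 3

Standard divisor: 232614 ÷ 36 ≈ 6461.5.
Standard quotas: Theta 7.5718, Gamma 4.3645, Eta 5.9929, Beta 14.8574, Alpha 3.2135.
Lower quotas: Theta 7, Gamma 4, Eta 5, Beta 14, Alpha 3 (sum 33, leaving 3 seats).
Remainders in descending order: Eta 0.9929, Beta 0.8574, Theta 0.5718, Gamma 0.3645, Alpha 0.2135.
Largest remainders: Eta, Beta, Theta receive the extra seats.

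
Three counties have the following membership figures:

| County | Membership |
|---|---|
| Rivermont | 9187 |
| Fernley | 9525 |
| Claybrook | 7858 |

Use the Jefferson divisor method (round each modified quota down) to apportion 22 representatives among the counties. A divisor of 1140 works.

With modified divisor 1140: modified quotas Rivermont 8.059, Fernley 8.355, Claybrook 6.893.
Rounding down: Rivermont 8, Fernley 8, Claybrook 6 (total 22).

Rivermont: 8, Fernley: 8, Claybrook: 6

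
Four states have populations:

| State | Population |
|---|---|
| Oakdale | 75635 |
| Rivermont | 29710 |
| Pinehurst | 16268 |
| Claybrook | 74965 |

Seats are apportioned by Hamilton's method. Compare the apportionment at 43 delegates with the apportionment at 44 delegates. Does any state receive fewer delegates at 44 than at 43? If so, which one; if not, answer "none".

Pinehurst

At 43 seats: Oakdale 17, Rivermont 6, Pinehurst 4, Claybrook 16.
At 44 seats: Oakdale 17, Rivermont 7, Pinehurst 3, Claybrook 17.
Pinehurst drops from 4 to 3.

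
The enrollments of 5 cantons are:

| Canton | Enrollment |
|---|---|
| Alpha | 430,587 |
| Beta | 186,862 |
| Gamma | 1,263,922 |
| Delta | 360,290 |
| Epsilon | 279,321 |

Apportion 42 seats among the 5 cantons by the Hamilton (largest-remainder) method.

Alpha 7; Beta 3; Gamma 21; Delta 6; Epsilon 5

Standard divisor: 2520982 ÷ 42 ≈ 60023.381.
Standard quotas: Alpha 7.1737, Beta 3.1132, Gamma 21.0572, Delta 6.0025, Epsilon 4.6535.
Lower quotas: Alpha 7, Beta 3, Gamma 21, Delta 6, Epsilon 4 (sum 41, leaving 1 seat).
Remainders in descending order: Epsilon 0.6535, Alpha 0.1737, Beta 0.1132, Gamma 0.0572, Delta 0.0025.
The surplus seat goes to Epsilon.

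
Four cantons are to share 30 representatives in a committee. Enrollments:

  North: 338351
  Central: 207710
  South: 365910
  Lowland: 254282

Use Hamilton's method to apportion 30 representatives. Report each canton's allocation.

North 9, Central 5, South 9, Lowland 7

The standard divisor is 1166253/30 ≈ 38875.1.
Standard quotas: North 8.7035, Central 5.3430, South 9.4125, Lowland 6.5410.
Lower quotas: North 8, Central 5, South 9, Lowland 6 (sum 28, leaving 2 seats).
Remainders in descending order: North 0.7035, Lowland 0.5410, South 0.4125, Central 0.3430.
The surplus seats go to North, Lowland.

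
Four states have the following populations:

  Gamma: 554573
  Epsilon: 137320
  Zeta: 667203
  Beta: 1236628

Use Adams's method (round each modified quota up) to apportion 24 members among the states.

Gamma=5, Epsilon=2, Zeta=6, Beta=11

Standard divisor 2595724/24 ≈ 108155.167; standard quotas: Gamma 5.128, Epsilon 1.270, Zeta 6.169, Beta 11.434.
Rounding up gives 6, 2, 7, 12 = 27 seats, so the divisor must be adjusted.
With modified divisor 118000: modified quotas Gamma 4.700, Epsilon 1.164, Zeta 5.654, Beta 10.480.
Rounding up: Gamma 5, Epsilon 2, Zeta 6, Beta 11 (total 24).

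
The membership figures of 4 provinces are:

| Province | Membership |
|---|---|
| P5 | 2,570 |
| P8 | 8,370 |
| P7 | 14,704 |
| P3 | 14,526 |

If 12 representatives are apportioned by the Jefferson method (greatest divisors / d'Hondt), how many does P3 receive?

5

Standard divisor 40170/12 ≈ 3347.5; standard quotas: P5 0.768, P8 2.500, P7 4.393, P3 4.339.
Rounding down gives 0, 2, 4, 4 = 10 seats, so the divisor must be adjusted.
With modified divisor 2850: modified quotas P5 0.902, P8 2.937, P7 5.159, P3 5.097.
Rounding down: P5 0, P8 2, P7 5, P3 5 (total 12).
P3 receives 5.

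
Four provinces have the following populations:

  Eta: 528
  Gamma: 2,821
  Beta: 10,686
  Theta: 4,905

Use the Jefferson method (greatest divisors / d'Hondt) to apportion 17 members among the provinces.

Eta=0, Gamma=2, Beta=10, Theta=5

Standard divisor 18940/17 ≈ 1114.118; standard quotas: Eta 0.474, Gamma 2.532, Beta 9.591, Theta 4.403.
Rounding down gives 0, 2, 9, 4 = 15 seats, so the divisor must be adjusted.
With modified divisor 976: modified quotas Eta 0.541, Gamma 2.890, Beta 10.949, Theta 5.026.
Rounding down: Eta 0, Gamma 2, Beta 10, Theta 5 (total 17).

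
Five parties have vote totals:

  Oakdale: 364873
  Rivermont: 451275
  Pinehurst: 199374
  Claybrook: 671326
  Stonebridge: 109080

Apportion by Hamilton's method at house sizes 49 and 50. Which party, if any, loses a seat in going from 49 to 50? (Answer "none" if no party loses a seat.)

Pinehurst

At 49 seats: Oakdale 10, Rivermont 12, Pinehurst 6, Claybrook 18, Stonebridge 3.
At 50 seats: Oakdale 10, Rivermont 13, Pinehurst 5, Claybrook 19, Stonebridge 3.
Pinehurst drops from 6 to 5.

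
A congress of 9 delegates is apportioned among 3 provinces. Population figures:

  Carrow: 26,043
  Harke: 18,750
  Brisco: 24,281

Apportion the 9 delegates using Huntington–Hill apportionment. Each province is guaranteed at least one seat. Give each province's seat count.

Carrow: 3; Harke: 3; Brisco: 3

With divisor 7586: modified quotas Carrow 3.433, Harke 2.472, Brisco 3.201.
Geometric-mean thresholds: Carrow √(3·4)=3.464, Harke √(2·3)=2.449, Brisco √(3·4)=3.464.
Each quota rounded against its threshold gives Carrow 3, Harke 3, Brisco 3 (total 9).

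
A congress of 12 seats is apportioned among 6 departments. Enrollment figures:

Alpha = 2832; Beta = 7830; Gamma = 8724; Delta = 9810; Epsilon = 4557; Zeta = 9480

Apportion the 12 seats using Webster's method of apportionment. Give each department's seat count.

Alpha: 1, Beta: 2, Gamma: 2, Delta: 3, Epsilon: 1, Zeta: 3

Standard divisor 43233/12 ≈ 3602.75; standard quotas: Alpha 0.786, Beta 2.173, Gamma 2.421, Delta 2.723, Epsilon 1.265, Zeta 2.631.
Rounding to the nearest integer gives Alpha 1, Beta 2, Gamma 2, Delta 3, Epsilon 1, Zeta 3 — total 12, matching the house size, so no adjustment is needed.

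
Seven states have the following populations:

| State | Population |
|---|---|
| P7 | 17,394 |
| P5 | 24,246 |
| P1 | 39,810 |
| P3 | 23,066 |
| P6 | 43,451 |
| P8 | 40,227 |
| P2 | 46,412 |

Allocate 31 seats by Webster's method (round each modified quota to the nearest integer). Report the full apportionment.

Standard divisor 234606/31 ≈ 7567.935; standard quotas: P7 2.298, P5 3.204, P1 5.260, P3 3.048, P6 5.741, P8 5.315, P2 6.133.
Rounding to the nearest integer gives 2, 3, 5, 3, 6, 5, 6 = 30 seats, so the divisor must be adjusted.
With modified divisor 7280: modified quotas P7 2.389, P5 3.330, P1 5.468, P3 3.168, P6 5.969, P8 5.526, P2 6.375.
Rounding to the nearest integer: P7 2, P5 3, P1 5, P3 3, P6 6, P8 6, P2 6 (total 31).

P7: 2, P5: 3, P1: 5, P3: 3, P6: 6, P8: 6, P2: 6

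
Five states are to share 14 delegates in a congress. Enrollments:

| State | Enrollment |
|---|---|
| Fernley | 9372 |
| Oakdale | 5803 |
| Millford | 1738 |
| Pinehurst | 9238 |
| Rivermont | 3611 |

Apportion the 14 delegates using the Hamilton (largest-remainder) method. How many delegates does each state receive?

The standard divisor is 29762/14 ≈ 2125.857.
Standard quotas: Fernley 4.4086, Oakdale 2.7297, Millford 0.8176, Pinehurst 4.3455, Rivermont 1.6986.
Lower quotas: Fernley 4, Oakdale 2, Millford 0, Pinehurst 4, Rivermont 1 (sum 11, leaving 3 seats).
Remainders in descending order: Millford 0.8176, Oakdale 0.7297, Rivermont 0.6986, Fernley 0.4086, Pinehurst 0.3455.
Largest remainders: Millford, Oakdale, Rivermont receive the extra seats.

Fernley=4, Oakdale=3, Millford=1, Pinehurst=4, Rivermont=2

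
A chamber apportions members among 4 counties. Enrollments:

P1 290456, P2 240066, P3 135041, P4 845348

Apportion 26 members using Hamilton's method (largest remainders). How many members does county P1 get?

Standard divisor: 1510911 ÷ 26 ≈ 58111.962.
Standard quotas: P1 4.9982, P2 4.1311, P3 2.3238, P4 14.5469.
Lower quotas: P1 4, P2 4, P3 2, P4 14 (sum 24, leaving 2 seats).
Remainders in descending order: P1 0.9982, P4 0.5469, P3 0.3238, P2 0.1311.
The surplus seats go to P1, P4.
P1 receives 5.

5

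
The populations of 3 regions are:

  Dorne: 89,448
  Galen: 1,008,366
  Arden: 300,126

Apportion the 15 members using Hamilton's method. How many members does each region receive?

Total 1397940; standard divisor 1397940/15 = 93196.
Standard quotas: Dorne 0.9598, Galen 10.8198, Arden 3.2204.
Lower quotas: Dorne 0, Galen 10, Arden 3 (sum 13, leaving 2 seats).
Remainders in descending order: Dorne 0.9598, Galen 0.8198, Arden 0.2204.
Largest remainders: Dorne, Galen receive the extra seats.

Dorne 1, Galen 11, Arden 3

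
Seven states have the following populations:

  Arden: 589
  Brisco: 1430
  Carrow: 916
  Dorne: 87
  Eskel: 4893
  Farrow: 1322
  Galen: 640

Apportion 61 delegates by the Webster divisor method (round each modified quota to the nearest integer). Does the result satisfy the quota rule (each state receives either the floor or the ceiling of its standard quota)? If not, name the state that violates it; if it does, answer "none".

Eskel

Standard quotas: Arden 3.638, Brisco 8.832, Carrow 5.657, Dorne 0.537, Eskel 30.219, Farrow 8.165, Galen 3.953.
Webster allocation: Arden 4, Brisco 9, Carrow 6, Dorne 1, Eskel 29, Farrow 8, Galen 4.
Eskel has quota 30.219 (lower 30, upper 31) but receives 29 — outside the quota interval.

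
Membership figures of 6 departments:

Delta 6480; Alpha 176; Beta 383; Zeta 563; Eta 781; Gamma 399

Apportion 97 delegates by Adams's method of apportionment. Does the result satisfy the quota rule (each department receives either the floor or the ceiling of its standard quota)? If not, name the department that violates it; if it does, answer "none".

Delta

Standard quotas: Delta 71.574, Alpha 1.944, Beta 4.230, Zeta 6.219, Eta 8.626, Gamma 4.407.
Adams allocation: Delta 70, Alpha 2, Beta 5, Zeta 6, Eta 9, Gamma 5.
Delta has quota 71.574 (lower 71, upper 72) but receives 70 — outside the quota interval.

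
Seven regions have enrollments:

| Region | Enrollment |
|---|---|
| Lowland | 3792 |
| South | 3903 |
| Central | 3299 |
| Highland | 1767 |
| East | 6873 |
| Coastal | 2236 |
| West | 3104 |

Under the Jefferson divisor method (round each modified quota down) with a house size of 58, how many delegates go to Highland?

4

Standard divisor 24974/58 ≈ 430.586; standard quotas: Lowland 8.807, South 9.064, Central 7.662, Highland 4.104, East 15.962, Coastal 5.193, West 7.209.
Rounding down gives 8, 9, 7, 4, 15, 5, 7 = 55 seats, so the divisor must be adjusted.
With modified divisor 410: modified quotas Lowland 9.249, South 9.520, Central 8.046, Highland 4.310, East 16.763, Coastal 5.454, West 7.571.
Rounding down: Lowland 9, South 9, Central 8, Highland 4, East 16, Coastal 5, West 7 (total 58).
Highland receives 4.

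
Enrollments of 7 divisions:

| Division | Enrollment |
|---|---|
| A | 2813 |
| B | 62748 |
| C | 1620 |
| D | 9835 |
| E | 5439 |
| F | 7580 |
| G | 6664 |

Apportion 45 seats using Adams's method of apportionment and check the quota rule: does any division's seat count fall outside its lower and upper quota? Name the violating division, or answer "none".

Standard quotas: A 1.309, B 29.201, C 0.754, D 4.577, E 2.531, F 3.527, G 3.101.
Adams allocation: A 2, B 27, C 1, D 5, E 3, F 4, G 3.
B has quota 29.201 (lower 29, upper 30) but receives 27 — outside the quota interval.

B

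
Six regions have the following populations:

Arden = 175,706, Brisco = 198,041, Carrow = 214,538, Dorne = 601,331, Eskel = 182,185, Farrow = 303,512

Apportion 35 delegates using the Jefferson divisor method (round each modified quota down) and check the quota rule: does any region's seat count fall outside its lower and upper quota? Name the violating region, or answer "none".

Standard quotas: Arden 3.671, Brisco 4.137, Carrow 4.482, Dorne 12.563, Eskel 3.806, Farrow 6.341.
Jefferson allocation: Arden 4, Brisco 4, Carrow 4, Dorne 13, Eskel 4, Farrow 6.
Every allocation lies between the lower and upper quota.

none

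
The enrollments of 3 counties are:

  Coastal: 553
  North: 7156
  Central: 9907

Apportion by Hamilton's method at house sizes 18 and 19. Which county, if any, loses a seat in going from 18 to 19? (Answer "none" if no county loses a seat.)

At 18 seats: Coastal 1, North 7, Central 10.
At 19 seats: Coastal 0, North 8, Central 11.
Coastal drops from 1 to 0.

Coastal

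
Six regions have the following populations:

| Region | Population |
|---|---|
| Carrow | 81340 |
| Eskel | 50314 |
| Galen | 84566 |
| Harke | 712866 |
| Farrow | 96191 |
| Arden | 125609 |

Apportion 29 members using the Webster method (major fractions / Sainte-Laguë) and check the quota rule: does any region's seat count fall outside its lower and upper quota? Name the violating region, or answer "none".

Harke

Standard quotas: Carrow 2.050, Eskel 1.268, Galen 2.131, Harke 17.963, Farrow 2.424, Arden 3.165.
Webster allocation: Carrow 2, Eskel 1, Galen 2, Harke 19, Farrow 2, Arden 3.
Harke has quota 17.963 (lower 17, upper 18) but receives 19 — outside the quota interval.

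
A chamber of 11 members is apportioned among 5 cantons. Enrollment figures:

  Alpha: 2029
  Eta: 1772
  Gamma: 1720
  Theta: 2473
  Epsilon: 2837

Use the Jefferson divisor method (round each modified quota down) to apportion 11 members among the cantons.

Standard divisor 10831/11 ≈ 984.636; standard quotas: Alpha 2.061, Eta 1.800, Gamma 1.747, Theta 2.512, Epsilon 2.881.
Rounding down gives 2, 1, 1, 2, 2 = 8 seats, so the divisor must be adjusted.
With modified divisor 840: modified quotas Alpha 2.415, Eta 2.110, Gamma 2.048, Theta 2.944, Epsilon 3.377.
Rounding down: Alpha 2, Eta 2, Gamma 2, Theta 2, Epsilon 3 (total 11).

Alpha 2, Eta 2, Gamma 2, Theta 2, Epsilon 3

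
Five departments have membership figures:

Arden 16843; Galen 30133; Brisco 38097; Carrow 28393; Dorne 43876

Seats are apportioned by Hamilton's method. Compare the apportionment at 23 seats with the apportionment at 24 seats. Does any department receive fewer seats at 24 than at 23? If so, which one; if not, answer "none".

Arden

At 23 seats: Arden 3, Galen 4, Brisco 6, Carrow 4, Dorne 6.
At 24 seats: Arden 2, Galen 5, Brisco 6, Carrow 4, Dorne 7.
Arden drops from 3 to 2.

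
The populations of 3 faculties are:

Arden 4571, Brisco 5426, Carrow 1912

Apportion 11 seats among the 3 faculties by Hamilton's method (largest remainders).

Standard divisor: 11909 ÷ 11 ≈ 1082.636.
Standard quotas: Arden 4.2221, Brisco 5.0118, Carrow 1.7661.
Lower quotas: Arden 4, Brisco 5, Carrow 1 (sum 10, leaving 1 seat).
Remainders in descending order: Carrow 0.7661, Arden 0.2221, Brisco 0.0118.
The surplus seat goes to Carrow.

Arden 4; Brisco 5; Carrow 2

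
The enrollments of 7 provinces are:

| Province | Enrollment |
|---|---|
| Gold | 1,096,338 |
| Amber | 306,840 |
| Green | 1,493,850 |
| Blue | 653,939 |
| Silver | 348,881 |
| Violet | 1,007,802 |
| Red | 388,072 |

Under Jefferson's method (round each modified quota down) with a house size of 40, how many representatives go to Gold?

Standard divisor 5295722/40 ≈ 132393.05; standard quotas: Gold 8.281, Amber 2.318, Green 11.283, Blue 4.939, Silver 2.635, Violet 7.612, Red 2.931.
Rounding down gives 8, 2, 11, 4, 2, 7, 2 = 36 seats, so the divisor must be adjusted.
With modified divisor 123200: modified quotas Gold 8.899, Amber 2.491, Green 12.125, Blue 5.308, Silver 2.832, Violet 8.180, Red 3.150.
Rounding down: Gold 8, Amber 2, Green 12, Blue 5, Silver 2, Violet 8, Red 3 (total 40).
Gold receives 8.

8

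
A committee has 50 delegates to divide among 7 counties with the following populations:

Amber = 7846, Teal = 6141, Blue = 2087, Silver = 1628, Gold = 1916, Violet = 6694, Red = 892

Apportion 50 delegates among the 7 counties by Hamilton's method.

Amber 14, Teal 11, Blue 4, Silver 3, Gold 4, Violet 12, Red 2

The standard divisor is 27204/50 ≈ 544.08.
Standard quotas: Amber 14.4207, Teal 11.2869, Blue 3.8358, Silver 2.9922, Gold 3.5215, Violet 12.3033, Red 1.6395.
Lower quotas: Amber 14, Teal 11, Blue 3, Silver 2, Gold 3, Violet 12, Red 1 (sum 46, leaving 4 seats).
Remainders in descending order: Silver 0.9922, Blue 0.8358, Red 0.6395, Gold 0.5215, Amber 0.4207, Violet 0.3033, Teal 0.2869.
Largest remainders: Silver, Blue, Red, Gold receive the extra seats.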